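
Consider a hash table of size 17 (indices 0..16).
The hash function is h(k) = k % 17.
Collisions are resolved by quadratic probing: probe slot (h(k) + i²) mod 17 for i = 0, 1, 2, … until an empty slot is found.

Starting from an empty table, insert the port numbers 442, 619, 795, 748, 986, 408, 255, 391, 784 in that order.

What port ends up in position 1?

748

442 hashes to 0; slot 0 is free → place at 0.
619 hashes to 7; slot 7 is free → place at 7.
795 hashes to 13; slot 13 is free → place at 13.
748 hashes to 0; 0 taken → place at 1.
986 hashes to 0; 0,1 taken → place at 4.
408 hashes to 0; 0,1,4 taken → place at 9.
255 hashes to 0; 0,1,4,9 taken → place at 16.
391 hashes to 0; 0,1,4,9,16 taken → place at 8.
784 hashes to 2; slot 2 is free → place at 2.
Table: [442, 748, 784, ∅, 986, ∅, ∅, 619, 391, 408, ∅, ∅, ∅, 795, ∅, ∅, 255]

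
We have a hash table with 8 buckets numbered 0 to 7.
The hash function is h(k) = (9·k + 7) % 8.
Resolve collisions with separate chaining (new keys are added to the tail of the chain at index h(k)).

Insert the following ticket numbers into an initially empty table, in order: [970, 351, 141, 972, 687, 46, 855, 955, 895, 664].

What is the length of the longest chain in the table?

970 → bucket 1
351 → bucket 6
141 → bucket 4
972 → bucket 3
687 → bucket 6 (collision)
46 → bucket 5
855 → bucket 6 (collision)
955 → bucket 2
895 → bucket 6 (collision)
664 → bucket 7
Final buckets:
0: _
1: 970
2: 955
3: 972
4: 141
5: 46
6: 351 -> 687 -> 855 -> 895
7: 664

4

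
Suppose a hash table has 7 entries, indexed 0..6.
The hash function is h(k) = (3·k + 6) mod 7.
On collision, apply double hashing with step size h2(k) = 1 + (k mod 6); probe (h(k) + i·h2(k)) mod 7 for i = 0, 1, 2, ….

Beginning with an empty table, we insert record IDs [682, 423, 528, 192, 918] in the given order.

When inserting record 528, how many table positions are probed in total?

2

Insert 682: h=1, slot 1 empty -> index 1.
Insert 423: h=1, h2=4, slot 1 occupied -> index 5.
Insert 528: h=1, h2=1, slot 1 occupied -> index 2.
Insert 192: h=1, h2=1, slots 1,2 occupied -> index 3.
Insert 918: h=2, h2=1, slots 2,3 occupied -> index 4.
Table: [-, 682, 528, 192, 918, 423, -]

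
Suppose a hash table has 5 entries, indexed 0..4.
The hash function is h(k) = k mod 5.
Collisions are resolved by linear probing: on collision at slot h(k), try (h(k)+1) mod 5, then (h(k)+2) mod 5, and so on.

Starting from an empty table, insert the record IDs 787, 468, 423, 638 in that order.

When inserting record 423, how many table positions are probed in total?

787 hashes to 2; slot 2 is free → place at 2.
468 hashes to 3; slot 3 is free → place at 3.
423 hashes to 3; 3 taken → place at 4.
638 hashes to 3; 3,4 taken → place at 0.
Table: [638, -, 787, 468, 423]

2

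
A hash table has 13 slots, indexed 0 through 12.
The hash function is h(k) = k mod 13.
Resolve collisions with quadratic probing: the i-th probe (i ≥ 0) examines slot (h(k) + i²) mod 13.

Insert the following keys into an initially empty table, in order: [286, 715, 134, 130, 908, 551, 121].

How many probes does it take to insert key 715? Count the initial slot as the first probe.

2

Insert 286: h=0, slot 0 empty -> index 0.
Insert 715: h=0, slot 0 occupied -> index 1.
Insert 134: h=4, slot 4 empty -> index 4.
Insert 130: h=0, slots 0,1,4 occupied -> index 9.
Insert 908: h=11, slot 11 empty -> index 11.
Insert 551: h=5, slot 5 empty -> index 5.
Insert 121: h=4, slots 4,5 occupied -> index 8.
Table: [286, 715, _, _, 134, 551, _, _, 121, 130, _, 908, _]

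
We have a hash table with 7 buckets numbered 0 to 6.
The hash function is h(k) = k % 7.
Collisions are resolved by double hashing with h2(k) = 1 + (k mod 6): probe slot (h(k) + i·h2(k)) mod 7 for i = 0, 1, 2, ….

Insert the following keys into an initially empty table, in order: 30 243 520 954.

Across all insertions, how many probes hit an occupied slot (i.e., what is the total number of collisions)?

2

30 hashes to 2; slot 2 is free => place at 2.
243 hashes to 5; slot 5 is free => place at 5.
520 hashes to 2, h2=5; 2 taken => place at 0.
954 hashes to 2, h2=1; 2 taken => place at 3.
Table: [520, —, 30, 954, —, 243, —]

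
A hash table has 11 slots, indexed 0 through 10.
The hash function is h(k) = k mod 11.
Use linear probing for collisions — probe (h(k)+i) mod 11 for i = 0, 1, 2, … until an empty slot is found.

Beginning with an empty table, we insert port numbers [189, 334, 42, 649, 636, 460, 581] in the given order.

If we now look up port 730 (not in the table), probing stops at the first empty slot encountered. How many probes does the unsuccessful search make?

2

189: h=2 -> slot 2
334: h=4 -> slot 4
42: h=9 -> slot 9
649: h=0 -> slot 0
636: h=9, probe 9,10 -> slot 10
460: h=9, probe 9,10,0,1 -> slot 1
581: h=9, probe 9,10,0,1,2,3 -> slot 3
Table: [649, 460, 189, 581, 334, -, -, -, -, 42, 636]
Lookup 730: h=4, probe 4,5 → slot 5 empty, not found.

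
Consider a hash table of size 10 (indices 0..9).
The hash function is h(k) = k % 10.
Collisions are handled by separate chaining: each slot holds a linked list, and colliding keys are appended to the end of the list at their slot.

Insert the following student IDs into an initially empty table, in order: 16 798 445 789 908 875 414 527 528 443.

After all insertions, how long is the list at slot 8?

Insert 16: h=6, bucket 6 empty -> new chain.
Insert 798: h=8, bucket 8 empty -> new chain.
Insert 445: h=5, bucket 5 empty -> new chain.
Insert 789: h=9, bucket 9 empty -> new chain.
Insert 908: h=8, bucket 8 nonempty -> append to chain.
Insert 875: h=5, bucket 5 nonempty -> append to chain.
Insert 414: h=4, bucket 4 empty -> new chain.
Insert 527: h=7, bucket 7 empty -> new chain.
Insert 528: h=8, bucket 8 nonempty -> append to chain.
Insert 443: h=3, bucket 3 empty -> new chain.
Final buckets:
0: -
1: -
2: -
3: 443
4: 414
5: 445 -> 875
6: 16
7: 527
8: 798 -> 908 -> 528
9: 789

3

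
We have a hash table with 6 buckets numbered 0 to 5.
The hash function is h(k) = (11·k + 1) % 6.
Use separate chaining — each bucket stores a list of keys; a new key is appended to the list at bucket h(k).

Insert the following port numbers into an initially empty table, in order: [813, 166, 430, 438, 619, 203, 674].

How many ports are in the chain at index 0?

Insert 813: h=4, bucket 4 empty → new chain.
Insert 166: h=3, bucket 3 empty → new chain.
Insert 430: h=3, bucket 3 nonempty → append to chain.
Insert 438: h=1, bucket 1 empty → new chain.
Insert 619: h=0, bucket 0 empty → new chain.
Insert 203: h=2, bucket 2 empty → new chain.
Insert 674: h=5, bucket 5 empty → new chain.
Final buckets:
0: 619
1: 438
2: 203
3: 166 -> 430
4: 813
5: 674

1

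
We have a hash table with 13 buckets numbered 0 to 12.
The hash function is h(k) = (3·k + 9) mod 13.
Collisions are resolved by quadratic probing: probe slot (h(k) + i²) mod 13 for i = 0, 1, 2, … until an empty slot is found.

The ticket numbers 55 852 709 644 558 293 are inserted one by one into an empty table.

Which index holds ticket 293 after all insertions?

7

Insert 55: h=5, slot 5 empty → index 5.
Insert 852: h=4, slot 4 empty → index 4.
Insert 709: h=4, slots 4,5 occupied → index 8.
Insert 644: h=4, slots 4,5,8 occupied → index 0.
Insert 558: h=6, slot 6 empty → index 6.
Insert 293: h=4, slots 4,5,8,0 occupied → index 7.
Table: [644, _, _, _, 852, 55, 558, 293, 709, _, _, _, _]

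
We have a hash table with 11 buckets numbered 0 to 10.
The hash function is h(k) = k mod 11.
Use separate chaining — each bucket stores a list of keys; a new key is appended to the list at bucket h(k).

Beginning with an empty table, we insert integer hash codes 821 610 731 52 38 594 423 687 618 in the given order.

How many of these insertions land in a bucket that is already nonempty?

821 → bucket 7
610 → bucket 5
731 → bucket 5 (collision)
52 → bucket 8
38 → bucket 5 (collision)
594 → bucket 0
423 → bucket 5 (collision)
687 → bucket 5 (collision)
618 → bucket 2
Final buckets:
0: 594
1: —
2: 618
3: —
4: —
5: 610 -> 731 -> 38 -> 423 -> 687
6: —
7: 821
8: 52
9: —
10: —

4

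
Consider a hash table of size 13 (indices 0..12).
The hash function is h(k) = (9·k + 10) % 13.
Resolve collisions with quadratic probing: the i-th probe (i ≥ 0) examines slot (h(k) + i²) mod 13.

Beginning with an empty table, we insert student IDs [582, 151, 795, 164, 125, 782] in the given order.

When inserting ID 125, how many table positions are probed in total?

3

582: h=9 → slot 9
151: h=4 → slot 4
795: h=2 → slot 2
164: h=4, probe 4,5 → slot 5
125: h=4, probe 4,5,8 → slot 8
782: h=2, probe 2,3 → slot 3
Table: [∅, ∅, 795, 782, 151, 164, ∅, ∅, 125, 582, ∅, ∅, ∅]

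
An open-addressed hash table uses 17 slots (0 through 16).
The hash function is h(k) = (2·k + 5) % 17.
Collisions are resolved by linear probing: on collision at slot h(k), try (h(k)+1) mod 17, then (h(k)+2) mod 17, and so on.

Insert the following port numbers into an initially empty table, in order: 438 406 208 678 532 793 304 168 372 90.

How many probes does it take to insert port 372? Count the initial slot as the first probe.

438: h=14 → slot 14
406: h=1 → slot 1
208: h=13 → slot 13
678: h=1, probe 1,2 → slot 2
532: h=15 → slot 15
793: h=10 → slot 10
304: h=1, probe 1,2,3 → slot 3
168: h=1, probe 1,2,3,4 → slot 4
372: h=1, probe 1,2,3,4,5 → slot 5
90: h=15, probe 15,16 → slot 16
Table: [∅, 406, 678, 304, 168, 372, ∅, ∅, ∅, ∅, 793, ∅, ∅, 208, 438, 532, 90]

5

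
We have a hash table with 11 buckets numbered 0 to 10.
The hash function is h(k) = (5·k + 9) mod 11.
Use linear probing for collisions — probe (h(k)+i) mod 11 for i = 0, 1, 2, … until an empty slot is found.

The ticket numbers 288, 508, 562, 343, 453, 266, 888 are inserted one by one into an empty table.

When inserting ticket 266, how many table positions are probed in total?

5

288: h=8 => slot 8
508: h=8, probe 8,9 => slot 9
562: h=3 => slot 3
343: h=8, probe 8,9,10 => slot 10
453: h=8, probe 8,9,10,0 => slot 0
266: h=8, probe 8,9,10,0,1 => slot 1
888: h=5 => slot 5
Table: [453, 266, ∅, 562, ∅, 888, ∅, ∅, 288, 508, 343]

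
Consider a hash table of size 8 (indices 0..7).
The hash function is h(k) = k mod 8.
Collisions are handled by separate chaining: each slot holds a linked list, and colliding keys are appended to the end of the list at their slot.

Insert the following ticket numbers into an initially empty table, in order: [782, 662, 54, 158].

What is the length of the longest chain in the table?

4

Insert 782: h=6, bucket 6 empty → new chain.
Insert 662: h=6, bucket 6 nonempty → append to chain.
Insert 54: h=6, bucket 6 nonempty → append to chain.
Insert 158: h=6, bucket 6 nonempty → append to chain.
Final buckets:
0: .
1: .
2: .
3: .
4: .
5: .
6: 782 -> 662 -> 54 -> 158
7: .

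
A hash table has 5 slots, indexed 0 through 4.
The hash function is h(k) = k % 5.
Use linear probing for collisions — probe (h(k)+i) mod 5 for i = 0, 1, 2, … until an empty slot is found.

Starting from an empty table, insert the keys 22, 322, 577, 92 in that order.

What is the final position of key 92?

22: h=2 -> slot 2
322: h=2, probe 2,3 -> slot 3
577: h=2, probe 2,3,4 -> slot 4
92: h=2, probe 2,3,4,0 -> slot 0
Table: [92, ∅, 22, 322, 577]

0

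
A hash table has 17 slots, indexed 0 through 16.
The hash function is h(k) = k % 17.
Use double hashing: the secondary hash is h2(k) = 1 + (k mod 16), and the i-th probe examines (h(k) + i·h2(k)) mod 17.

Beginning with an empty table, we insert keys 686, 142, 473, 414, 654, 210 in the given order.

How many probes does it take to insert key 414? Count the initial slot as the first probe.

3

686: h=6 -> slot 6
142: h=6, h2=15, probe 6,4 -> slot 4
473: h=14 -> slot 14
414: h=6, h2=15, probe 6,4,2 -> slot 2
654: h=8 -> slot 8
210: h=6, h2=3, probe 6,9 -> slot 9
Table: [_, _, 414, _, 142, _, 686, _, 654, 210, _, _, _, _, 473, _, _]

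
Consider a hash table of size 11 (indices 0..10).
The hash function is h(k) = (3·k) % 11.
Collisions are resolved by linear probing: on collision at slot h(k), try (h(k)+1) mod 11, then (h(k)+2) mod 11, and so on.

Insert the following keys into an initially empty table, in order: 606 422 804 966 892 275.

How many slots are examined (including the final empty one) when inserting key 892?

4

Insert 606: h=3, slot 3 empty → index 3.
Insert 422: h=1, slot 1 empty → index 1.
Insert 804: h=3, slot 3 occupied → index 4.
Insert 966: h=5, slot 5 empty → index 5.
Insert 892: h=3, slots 3,4,5 occupied → index 6.
Insert 275: h=0, slot 0 empty → index 0.
Table: [275, 422, ∅, 606, 804, 966, 892, ∅, ∅, ∅, ∅]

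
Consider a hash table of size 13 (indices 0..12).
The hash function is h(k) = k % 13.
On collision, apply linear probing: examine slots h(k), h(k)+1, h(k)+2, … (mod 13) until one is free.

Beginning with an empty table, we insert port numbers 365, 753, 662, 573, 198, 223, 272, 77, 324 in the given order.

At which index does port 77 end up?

6

Insert 365: h=1, slot 1 empty => index 1.
Insert 753: h=12, slot 12 empty => index 12.
Insert 662: h=12, slot 12 occupied => index 0.
Insert 573: h=1, slot 1 occupied => index 2.
Insert 198: h=3, slot 3 empty => index 3.
Insert 223: h=2, slots 2,3 occupied => index 4.
Insert 272: h=12, slots 12,0,1,2,3,4 occupied => index 5.
Insert 77: h=12, slots 12,0,1,2,3,4,5 occupied => index 6.
Insert 324: h=12, slots 12,0,1,2,3,4,5,6 occupied => index 7.
Table: [662, 365, 573, 198, 223, 272, 77, 324, ∅, ∅, ∅, ∅, 753]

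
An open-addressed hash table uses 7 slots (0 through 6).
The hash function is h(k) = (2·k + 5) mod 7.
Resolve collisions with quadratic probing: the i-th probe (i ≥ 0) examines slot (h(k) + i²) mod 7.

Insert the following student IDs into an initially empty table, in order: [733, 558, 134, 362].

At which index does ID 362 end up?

5

733: h=1 -> slot 1
558: h=1, probe 1,2 -> slot 2
134: h=0 -> slot 0
362: h=1, probe 1,2,5 -> slot 5
Table: [134, 733, 558, _, _, 362, _]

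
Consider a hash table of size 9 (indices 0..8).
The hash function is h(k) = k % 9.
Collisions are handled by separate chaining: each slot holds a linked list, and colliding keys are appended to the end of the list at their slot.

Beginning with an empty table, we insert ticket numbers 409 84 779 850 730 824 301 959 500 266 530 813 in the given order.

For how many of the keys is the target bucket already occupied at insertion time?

7

Insert 409: h=4, bucket 4 empty -> new chain.
Insert 84: h=3, bucket 3 empty -> new chain.
Insert 779: h=5, bucket 5 empty -> new chain.
Insert 850: h=4, bucket 4 nonempty -> append to chain.
Insert 730: h=1, bucket 1 empty -> new chain.
Insert 824: h=5, bucket 5 nonempty -> append to chain.
Insert 301: h=4, bucket 4 nonempty -> append to chain.
Insert 959: h=5, bucket 5 nonempty -> append to chain.
Insert 500: h=5, bucket 5 nonempty -> append to chain.
Insert 266: h=5, bucket 5 nonempty -> append to chain.
Insert 530: h=8, bucket 8 empty -> new chain.
Insert 813: h=3, bucket 3 nonempty -> append to chain.
Final buckets:
0: —
1: 730
2: —
3: 84 -> 813
4: 409 -> 850 -> 301
5: 779 -> 824 -> 959 -> 500 -> 266
6: —
7: —
8: 530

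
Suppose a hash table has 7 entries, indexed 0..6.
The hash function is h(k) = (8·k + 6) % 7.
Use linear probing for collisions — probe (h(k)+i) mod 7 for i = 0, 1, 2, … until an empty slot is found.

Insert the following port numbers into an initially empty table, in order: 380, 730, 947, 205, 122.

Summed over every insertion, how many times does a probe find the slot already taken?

Insert 380: h=1, slot 1 empty -> index 1.
Insert 730: h=1, slot 1 occupied -> index 2.
Insert 947: h=1, slots 1,2 occupied -> index 3.
Insert 205: h=1, slots 1,2,3 occupied -> index 4.
Insert 122: h=2, slots 2,3,4 occupied -> index 5.
Table: [_, 380, 730, 947, 205, 122, _]

9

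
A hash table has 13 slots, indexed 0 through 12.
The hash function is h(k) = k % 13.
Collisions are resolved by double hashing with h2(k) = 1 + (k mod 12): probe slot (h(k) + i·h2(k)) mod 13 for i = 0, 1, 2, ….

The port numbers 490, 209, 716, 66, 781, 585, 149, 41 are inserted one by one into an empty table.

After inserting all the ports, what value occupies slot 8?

Insert 490: h=9, slot 9 empty => index 9.
Insert 209: h=1, slot 1 empty => index 1.
Insert 716: h=1, h2=9, slot 1 occupied => index 10.
Insert 66: h=1, h2=7, slot 1 occupied => index 8.
Insert 781: h=1, h2=2, slot 1 occupied => index 3.
Insert 585: h=0, slot 0 empty => index 0.
Insert 149: h=6, slot 6 empty => index 6.
Insert 41: h=2, slot 2 empty => index 2.
Table: [585, 209, 41, 781, _, _, 149, _, 66, 490, 716, _, _]

66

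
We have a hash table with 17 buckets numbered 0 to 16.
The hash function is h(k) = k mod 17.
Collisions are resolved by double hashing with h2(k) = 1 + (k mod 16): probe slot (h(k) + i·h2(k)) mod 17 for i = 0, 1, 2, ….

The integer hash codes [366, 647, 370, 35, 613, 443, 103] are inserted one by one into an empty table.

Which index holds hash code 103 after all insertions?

0

366: h=9 → slot 9
647: h=1 → slot 1
370: h=13 → slot 13
35: h=1, h2=4, probe 1,5 → slot 5
613: h=1, h2=6, probe 1,7 → slot 7
443: h=1, h2=12, probe 1,13,8 → slot 8
103: h=1, h2=8, probe 1,9,0 → slot 0
Table: [103, 647, ∅, ∅, ∅, 35, ∅, 613, 443, 366, ∅, ∅, ∅, 370, ∅, ∅, ∅]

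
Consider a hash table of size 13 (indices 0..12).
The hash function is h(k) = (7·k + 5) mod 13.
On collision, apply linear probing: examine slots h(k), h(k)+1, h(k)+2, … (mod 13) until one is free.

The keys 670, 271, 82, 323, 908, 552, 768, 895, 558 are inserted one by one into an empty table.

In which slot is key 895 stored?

Insert 670: h=2, slot 2 empty → index 2.
Insert 271: h=4, slot 4 empty → index 4.
Insert 82: h=7, slot 7 empty → index 7.
Insert 323: h=4, slot 4 occupied → index 5.
Insert 908: h=4, slots 4,5 occupied → index 6.
Insert 552: h=8, slot 8 empty → index 8.
Insert 768: h=12, slot 12 empty → index 12.
Insert 895: h=4, slots 4,5,6,7,8 occupied → index 9.
Insert 558: h=11, slot 11 empty → index 11.
Table: [_, _, 670, _, 271, 323, 908, 82, 552, 895, _, 558, 768]

9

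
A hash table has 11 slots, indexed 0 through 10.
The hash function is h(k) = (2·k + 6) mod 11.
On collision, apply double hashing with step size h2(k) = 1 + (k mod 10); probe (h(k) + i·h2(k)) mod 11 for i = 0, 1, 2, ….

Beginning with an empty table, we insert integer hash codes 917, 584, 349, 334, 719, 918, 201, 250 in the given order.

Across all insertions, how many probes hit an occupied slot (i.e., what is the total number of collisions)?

917: h=3 => slot 3
584: h=8 => slot 8
349: h=0 => slot 0
334: h=3, h2=5, probe 3,8,2 => slot 2
719: h=3, h2=10, probe 3,2,1 => slot 1
918: h=5 => slot 5
201: h=1, h2=2, probe 1,3,5,7 => slot 7
250: h=0, h2=1, probe 0,1,2,3,4 => slot 4
Table: [349, 719, 334, 917, 250, 918, ., 201, 584, ., .]

11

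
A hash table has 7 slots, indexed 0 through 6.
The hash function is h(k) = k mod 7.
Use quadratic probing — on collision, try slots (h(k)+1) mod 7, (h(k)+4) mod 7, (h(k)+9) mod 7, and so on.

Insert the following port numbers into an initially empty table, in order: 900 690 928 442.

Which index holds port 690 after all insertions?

900 hashes to 4; slot 4 is free → place at 4.
690 hashes to 4; 4 taken → place at 5.
928 hashes to 4; 4,5 taken → place at 1.
442 hashes to 1; 1 taken → place at 2.
Table: [∅, 928, 442, ∅, 900, 690, ∅]

5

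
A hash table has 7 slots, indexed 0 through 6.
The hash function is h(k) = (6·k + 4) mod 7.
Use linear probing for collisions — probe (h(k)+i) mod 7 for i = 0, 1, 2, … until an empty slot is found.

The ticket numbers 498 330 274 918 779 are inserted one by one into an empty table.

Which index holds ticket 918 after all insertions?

498 hashes to 3; slot 3 is free => place at 3.
330 hashes to 3; 3 taken => place at 4.
274 hashes to 3; 3,4 taken => place at 5.
918 hashes to 3; 3,4,5 taken => place at 6.
779 hashes to 2; slot 2 is free => place at 2.
Table: [., ., 779, 498, 330, 274, 918]

6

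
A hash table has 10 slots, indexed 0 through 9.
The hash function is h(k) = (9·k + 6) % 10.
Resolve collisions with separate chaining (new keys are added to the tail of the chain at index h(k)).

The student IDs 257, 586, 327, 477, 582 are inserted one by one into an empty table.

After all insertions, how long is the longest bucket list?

Insert 257: h=9, bucket 9 empty → new chain.
Insert 586: h=0, bucket 0 empty → new chain.
Insert 327: h=9, bucket 9 nonempty → append to chain.
Insert 477: h=9, bucket 9 nonempty → append to chain.
Insert 582: h=4, bucket 4 empty → new chain.
Final buckets:
0: 586
1: —
2: —
3: —
4: 582
5: —
6: —
7: —
8: —
9: 257 -> 327 -> 477

3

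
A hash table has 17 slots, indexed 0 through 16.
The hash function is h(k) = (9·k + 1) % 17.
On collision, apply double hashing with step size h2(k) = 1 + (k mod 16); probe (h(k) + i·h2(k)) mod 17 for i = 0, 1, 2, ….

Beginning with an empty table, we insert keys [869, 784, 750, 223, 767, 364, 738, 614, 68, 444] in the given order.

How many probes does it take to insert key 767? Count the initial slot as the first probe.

4

Insert 869: h=2, slot 2 empty -> index 2.
Insert 784: h=2, h2=1, slot 2 occupied -> index 3.
Insert 750: h=2, h2=15, slot 2 occupied -> index 0.
Insert 223: h=2, h2=16, slot 2 occupied -> index 1.
Insert 767: h=2, h2=16, slots 2,1,0 occupied -> index 16.
Insert 364: h=13, slot 13 empty -> index 13.
Insert 738: h=13, h2=3, slots 13,16,2 occupied -> index 5.
Insert 614: h=2, h2=7, slot 2 occupied -> index 9.
Insert 68: h=1, h2=5, slot 1 occupied -> index 6.
Insert 444: h=2, h2=13, slot 2 occupied -> index 15.
Table: [750, 223, 869, 784, —, 738, 68, —, —, 614, —, —, —, 364, —, 444, 767]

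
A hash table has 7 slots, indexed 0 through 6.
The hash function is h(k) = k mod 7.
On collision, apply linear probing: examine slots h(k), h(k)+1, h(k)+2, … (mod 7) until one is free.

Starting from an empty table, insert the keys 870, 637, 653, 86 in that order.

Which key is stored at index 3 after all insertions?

Insert 870: h=2, slot 2 empty => index 2.
Insert 637: h=0, slot 0 empty => index 0.
Insert 653: h=2, slot 2 occupied => index 3.
Insert 86: h=2, slots 2,3 occupied => index 4.
Table: [637, ∅, 870, 653, 86, ∅, ∅]

653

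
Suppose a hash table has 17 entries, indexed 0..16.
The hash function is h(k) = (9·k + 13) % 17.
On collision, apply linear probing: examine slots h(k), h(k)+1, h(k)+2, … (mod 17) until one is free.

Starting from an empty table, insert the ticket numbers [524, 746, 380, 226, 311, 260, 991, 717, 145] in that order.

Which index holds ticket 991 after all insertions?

524: h=3 -> slot 3
746: h=12 -> slot 12
380: h=16 -> slot 16
226: h=7 -> slot 7
311: h=7, probe 7,8 -> slot 8
260: h=7, probe 7,8,9 -> slot 9
991: h=7, probe 7,8,9,10 -> slot 10
717: h=6 -> slot 6
145: h=9, probe 9,10,11 -> slot 11
Table: [—, —, —, 524, —, —, 717, 226, 311, 260, 991, 145, 746, —, —, —, 380]

10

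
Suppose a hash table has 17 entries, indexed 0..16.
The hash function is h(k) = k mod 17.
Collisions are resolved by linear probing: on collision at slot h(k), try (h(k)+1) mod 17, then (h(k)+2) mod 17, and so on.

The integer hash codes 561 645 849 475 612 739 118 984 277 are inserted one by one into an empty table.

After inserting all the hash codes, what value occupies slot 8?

561: h=0 => slot 0
645: h=16 => slot 16
849: h=16, probe 16,0,1 => slot 1
475: h=16, probe 16,0,1,2 => slot 2
612: h=0, probe 0,1,2,3 => slot 3
739: h=8 => slot 8
118: h=16, probe 16,0,1,2,3,4 => slot 4
984: h=15 => slot 15
277: h=5 => slot 5
Table: [561, 849, 475, 612, 118, 277, -, -, 739, -, -, -, -, -, -, 984, 645]

739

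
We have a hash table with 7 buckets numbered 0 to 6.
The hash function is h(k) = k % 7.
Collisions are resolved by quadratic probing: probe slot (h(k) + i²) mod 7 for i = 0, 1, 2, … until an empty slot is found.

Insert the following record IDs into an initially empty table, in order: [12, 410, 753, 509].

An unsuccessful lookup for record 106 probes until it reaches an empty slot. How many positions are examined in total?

2

12: h=5 => slot 5
410: h=4 => slot 4
753: h=4, probe 4,5,1 => slot 1
509: h=5, probe 5,6 => slot 6
Table: [-, 753, -, -, 410, 12, 509]
Lookup 106: h=1, probe 1,2 → slot 2 empty, not found.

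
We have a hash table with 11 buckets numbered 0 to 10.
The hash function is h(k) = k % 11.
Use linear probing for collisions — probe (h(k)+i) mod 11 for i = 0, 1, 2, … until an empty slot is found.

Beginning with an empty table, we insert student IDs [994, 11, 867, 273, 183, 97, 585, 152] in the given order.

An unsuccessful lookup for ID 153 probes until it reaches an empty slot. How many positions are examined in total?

994: h=4 => slot 4
11: h=0 => slot 0
867: h=9 => slot 9
273: h=9, probe 9,10 => slot 10
183: h=7 => slot 7
97: h=9, probe 9,10,0,1 => slot 1
585: h=2 => slot 2
152: h=9, probe 9,10,0,1,2,3 => slot 3
Table: [11, 97, 585, 152, 994, -, -, 183, -, 867, 273]
Lookup 153: h=10, probe 10,0,1,2,3,4,5 → slot 5 empty, not found.

7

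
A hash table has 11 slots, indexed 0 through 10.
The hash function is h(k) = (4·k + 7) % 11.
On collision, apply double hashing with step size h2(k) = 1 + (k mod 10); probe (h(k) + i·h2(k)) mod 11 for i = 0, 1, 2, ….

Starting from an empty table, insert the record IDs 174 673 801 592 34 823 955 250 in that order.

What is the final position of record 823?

3

174: h=10 => slot 10
673: h=4 => slot 4
801: h=10, h2=2, probe 10,1 => slot 1
592: h=10, h2=3, probe 10,2 => slot 2
34: h=0 => slot 0
823: h=10, h2=4, probe 10,3 => slot 3
955: h=10, h2=6, probe 10,5 => slot 5
250: h=6 => slot 6
Table: [34, 801, 592, 823, 673, 955, 250, _, _, _, 174]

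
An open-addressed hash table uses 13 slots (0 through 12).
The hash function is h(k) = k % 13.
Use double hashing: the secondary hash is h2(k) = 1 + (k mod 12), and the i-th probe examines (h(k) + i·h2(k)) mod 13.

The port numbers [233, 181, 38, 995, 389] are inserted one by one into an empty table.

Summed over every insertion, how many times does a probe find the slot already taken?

233 hashes to 12; slot 12 is free → place at 12.
181 hashes to 12, h2=2; 12 taken → place at 1.
38 hashes to 12, h2=3; 12 taken → place at 2.
995 hashes to 7; slot 7 is free → place at 7.
389 hashes to 12, h2=6; 12 taken → place at 5.
Table: [-, 181, 38, -, -, 389, -, 995, -, -, -, -, 233]

3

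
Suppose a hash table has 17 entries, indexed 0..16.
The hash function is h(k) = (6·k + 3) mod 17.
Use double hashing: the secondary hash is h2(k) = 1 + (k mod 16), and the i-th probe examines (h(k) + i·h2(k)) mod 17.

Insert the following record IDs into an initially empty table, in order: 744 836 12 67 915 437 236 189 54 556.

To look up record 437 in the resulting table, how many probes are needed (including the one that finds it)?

4

744: h=13 -> slot 13
836: h=4 -> slot 4
12: h=7 -> slot 7
67: h=14 -> slot 14
915: h=2 -> slot 2
437: h=7, h2=6, probe 7,13,2,8 -> slot 8
236: h=8, h2=13, probe 8,4,0 -> slot 0
189: h=15 -> slot 15
54: h=4, h2=7, probe 4,11 -> slot 11
556: h=7, h2=13, probe 7,3 -> slot 3
Table: [236, -, 915, 556, 836, -, -, 12, 437, -, -, 54, -, 744, 67, 189, -]
Lookup 437: h=7, h2=6, probe 7,13,2,8 → found at 8.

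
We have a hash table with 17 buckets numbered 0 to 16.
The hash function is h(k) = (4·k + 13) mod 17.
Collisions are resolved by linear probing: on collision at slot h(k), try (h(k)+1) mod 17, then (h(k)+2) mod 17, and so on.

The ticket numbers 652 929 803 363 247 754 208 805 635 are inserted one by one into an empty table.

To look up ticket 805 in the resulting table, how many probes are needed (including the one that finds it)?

5

652: h=3 -> slot 3
929: h=6 -> slot 6
803: h=12 -> slot 12
363: h=3, probe 3,4 -> slot 4
247: h=15 -> slot 15
754: h=3, probe 3,4,5 -> slot 5
208: h=12, probe 12,13 -> slot 13
805: h=3, probe 3,4,5,6,7 -> slot 7
635: h=3, probe 3,4,5,6,7,8 -> slot 8
Table: [-, -, -, 652, 363, 754, 929, 805, 635, -, -, -, 803, 208, -, 247, -]
Lookup 805: h=3, probe 3,4,5,6,7 → found at 7.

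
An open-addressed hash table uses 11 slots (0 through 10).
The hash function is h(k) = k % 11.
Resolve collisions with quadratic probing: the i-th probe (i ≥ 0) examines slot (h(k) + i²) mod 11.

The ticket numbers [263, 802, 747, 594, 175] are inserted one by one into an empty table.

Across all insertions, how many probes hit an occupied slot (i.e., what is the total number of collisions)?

Insert 263: h=10, slot 10 empty => index 10.
Insert 802: h=10, slot 10 occupied => index 0.
Insert 747: h=10, slots 10,0 occupied => index 3.
Insert 594: h=0, slot 0 occupied => index 1.
Insert 175: h=10, slots 10,0,3 occupied => index 8.
Table: [802, 594, -, 747, -, -, -, -, 175, -, 263]

7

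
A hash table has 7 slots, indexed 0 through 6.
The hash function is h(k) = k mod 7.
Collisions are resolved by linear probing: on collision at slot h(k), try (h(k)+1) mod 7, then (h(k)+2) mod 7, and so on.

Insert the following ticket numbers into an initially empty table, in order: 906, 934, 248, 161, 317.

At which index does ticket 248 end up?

906 hashes to 3; slot 3 is free => place at 3.
934 hashes to 3; 3 taken => place at 4.
248 hashes to 3; 3,4 taken => place at 5.
161 hashes to 0; slot 0 is free => place at 0.
317 hashes to 2; slot 2 is free => place at 2.
Table: [161, —, 317, 906, 934, 248, —]

5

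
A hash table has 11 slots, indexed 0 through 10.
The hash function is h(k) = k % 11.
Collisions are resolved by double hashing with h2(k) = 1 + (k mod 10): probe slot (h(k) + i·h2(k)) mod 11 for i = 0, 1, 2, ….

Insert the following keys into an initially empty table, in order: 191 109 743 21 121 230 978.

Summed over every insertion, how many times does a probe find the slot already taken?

191 hashes to 4; slot 4 is free → place at 4.
109 hashes to 10; slot 10 is free → place at 10.
743 hashes to 6; slot 6 is free → place at 6.
21 hashes to 10, h2=2; 10 taken → place at 1.
121 hashes to 0; slot 0 is free → place at 0.
230 hashes to 10, h2=1; 10,0,1 taken → place at 2.
978 hashes to 10, h2=9; 10 taken → place at 8.
Table: [121, 21, 230, -, 191, -, 743, -, 978, -, 109]

5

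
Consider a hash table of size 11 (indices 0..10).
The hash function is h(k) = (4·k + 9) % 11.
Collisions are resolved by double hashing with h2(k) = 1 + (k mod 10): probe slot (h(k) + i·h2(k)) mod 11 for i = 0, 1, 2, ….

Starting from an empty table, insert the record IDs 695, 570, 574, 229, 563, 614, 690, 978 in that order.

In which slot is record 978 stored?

4

695 hashes to 6; slot 6 is free -> place at 6.
570 hashes to 1; slot 1 is free -> place at 1.
574 hashes to 6, h2=5; 6 taken -> place at 0.
229 hashes to 1, h2=10; 1,0 taken -> place at 10.
563 hashes to 6, h2=4; 6,10 taken -> place at 3.
614 hashes to 1, h2=5; 1,6,0 taken -> place at 5.
690 hashes to 8; slot 8 is free -> place at 8.
978 hashes to 5, h2=9; 5,3,1,10,8,6 taken -> place at 4.
Table: [574, 570, _, 563, 978, 614, 695, _, 690, _, 229]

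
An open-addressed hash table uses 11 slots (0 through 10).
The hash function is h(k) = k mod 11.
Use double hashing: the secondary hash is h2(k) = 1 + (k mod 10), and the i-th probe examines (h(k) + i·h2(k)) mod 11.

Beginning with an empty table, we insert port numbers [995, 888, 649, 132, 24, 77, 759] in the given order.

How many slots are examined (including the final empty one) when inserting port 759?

3

Insert 995: h=5, slot 5 empty => index 5.
Insert 888: h=8, slot 8 empty => index 8.
Insert 649: h=0, slot 0 empty => index 0.
Insert 132: h=0, h2=3, slot 0 occupied => index 3.
Insert 24: h=2, slot 2 empty => index 2.
Insert 77: h=0, h2=8, slots 0,8,5,2 occupied => index 10.
Insert 759: h=0, h2=10, slots 0,10 occupied => index 9.
Table: [649, _, 24, 132, _, 995, _, _, 888, 759, 77]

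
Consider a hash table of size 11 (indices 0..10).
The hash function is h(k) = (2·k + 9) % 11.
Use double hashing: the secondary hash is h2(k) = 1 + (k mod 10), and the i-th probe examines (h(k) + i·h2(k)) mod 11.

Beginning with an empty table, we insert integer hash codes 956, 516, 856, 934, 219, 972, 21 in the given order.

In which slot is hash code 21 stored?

956: h=7 => slot 7
516: h=7, h2=7, probe 7,3 => slot 3
856: h=5 => slot 5
934: h=7, h2=5, probe 7,1 => slot 1
219: h=7, h2=10, probe 7,6 => slot 6
972: h=6, h2=3, probe 6,9 => slot 9
21: h=7, h2=2, probe 7,9,0 => slot 0
Table: [21, 934, ., 516, ., 856, 219, 956, ., 972, .]

0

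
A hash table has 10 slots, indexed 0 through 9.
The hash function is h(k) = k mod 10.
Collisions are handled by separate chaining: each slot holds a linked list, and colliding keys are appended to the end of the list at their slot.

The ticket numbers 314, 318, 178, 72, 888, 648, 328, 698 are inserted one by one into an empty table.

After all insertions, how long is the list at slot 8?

314 → bucket 4
318 → bucket 8
178 → bucket 8 (collision)
72 → bucket 2
888 → bucket 8 (collision)
648 → bucket 8 (collision)
328 → bucket 8 (collision)
698 → bucket 8 (collision)
Final buckets:
0: -
1: -
2: 72
3: -
4: 314
5: -
6: -
7: -
8: 318 -> 178 -> 888 -> 648 -> 328 -> 698
9: -

6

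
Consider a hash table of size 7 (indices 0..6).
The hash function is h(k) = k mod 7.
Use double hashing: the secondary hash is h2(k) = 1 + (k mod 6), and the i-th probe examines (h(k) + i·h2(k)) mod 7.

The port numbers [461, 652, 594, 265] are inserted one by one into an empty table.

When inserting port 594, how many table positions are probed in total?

461: h=6 -> slot 6
652: h=1 -> slot 1
594: h=6, h2=1, probe 6,0 -> slot 0
265: h=6, h2=2, probe 6,1,3 -> slot 3
Table: [594, 652, ., 265, ., ., 461]

2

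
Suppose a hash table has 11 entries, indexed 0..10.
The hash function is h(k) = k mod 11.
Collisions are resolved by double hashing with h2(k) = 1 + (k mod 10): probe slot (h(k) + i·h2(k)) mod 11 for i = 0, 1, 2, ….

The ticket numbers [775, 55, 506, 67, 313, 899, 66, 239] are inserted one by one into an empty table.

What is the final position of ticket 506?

7

775 hashes to 5; slot 5 is free → place at 5.
55 hashes to 0; slot 0 is free → place at 0.
506 hashes to 0, h2=7; 0 taken → place at 7.
67 hashes to 1; slot 1 is free → place at 1.
313 hashes to 5, h2=4; 5 taken → place at 9.
899 hashes to 8; slot 8 is free → place at 8.
66 hashes to 0, h2=7; 0,7 taken → place at 3.
239 hashes to 8, h2=10; 8,7 taken → place at 6.
Table: [55, 67, ., 66, ., 775, 239, 506, 899, 313, .]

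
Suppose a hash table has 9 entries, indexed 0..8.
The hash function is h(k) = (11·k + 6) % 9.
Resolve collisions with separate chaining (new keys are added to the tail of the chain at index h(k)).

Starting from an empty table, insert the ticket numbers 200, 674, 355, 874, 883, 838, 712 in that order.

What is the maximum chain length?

4

200 -> bucket 1
674 -> bucket 4
355 -> bucket 5
874 -> bucket 8
883 -> bucket 8 (collision)
838 -> bucket 8 (collision)
712 -> bucket 8 (collision)
Final buckets:
0: ∅
1: 200
2: ∅
3: ∅
4: 674
5: 355
6: ∅
7: ∅
8: 874 -> 883 -> 838 -> 712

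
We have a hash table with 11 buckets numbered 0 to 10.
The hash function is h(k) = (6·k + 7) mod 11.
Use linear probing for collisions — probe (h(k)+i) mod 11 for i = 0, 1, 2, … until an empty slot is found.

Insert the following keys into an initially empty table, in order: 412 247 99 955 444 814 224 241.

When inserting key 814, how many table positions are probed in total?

412: h=4 => slot 4
247: h=4, probe 4,5 => slot 5
99: h=7 => slot 7
955: h=6 => slot 6
444: h=9 => slot 9
814: h=7, probe 7,8 => slot 8
224: h=9, probe 9,10 => slot 10
241: h=1 => slot 1
Table: [-, 241, -, -, 412, 247, 955, 99, 814, 444, 224]

2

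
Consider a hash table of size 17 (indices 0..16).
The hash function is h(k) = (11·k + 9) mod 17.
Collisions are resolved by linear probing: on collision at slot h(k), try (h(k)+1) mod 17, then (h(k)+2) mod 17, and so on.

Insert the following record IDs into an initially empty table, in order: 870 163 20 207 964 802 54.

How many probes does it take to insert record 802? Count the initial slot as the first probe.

4

Insert 870: h=8, slot 8 empty => index 8.
Insert 163: h=0, slot 0 empty => index 0.
Insert 20: h=8, slot 8 occupied => index 9.
Insert 207: h=8, slots 8,9 occupied => index 10.
Insert 964: h=5, slot 5 empty => index 5.
Insert 802: h=8, slots 8,9,10 occupied => index 11.
Insert 54: h=8, slots 8,9,10,11 occupied => index 12.
Table: [163, ∅, ∅, ∅, ∅, 964, ∅, ∅, 870, 20, 207, 802, 54, ∅, ∅, ∅, ∅]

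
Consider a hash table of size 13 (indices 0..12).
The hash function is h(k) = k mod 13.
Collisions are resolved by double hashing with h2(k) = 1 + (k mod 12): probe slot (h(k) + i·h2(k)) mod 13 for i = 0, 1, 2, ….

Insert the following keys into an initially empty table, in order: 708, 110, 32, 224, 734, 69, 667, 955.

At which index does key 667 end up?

7

Insert 708: h=6, slot 6 empty → index 6.
Insert 110: h=6, h2=3, slot 6 occupied → index 9.
Insert 32: h=6, h2=9, slot 6 occupied → index 2.
Insert 224: h=3, slot 3 empty → index 3.
Insert 734: h=6, h2=3, slots 6,9 occupied → index 12.
Insert 69: h=4, slot 4 empty → index 4.
Insert 667: h=4, h2=8, slots 4,12 occupied → index 7.
Insert 955: h=6, h2=8, slot 6 occupied → index 1.
Table: [_, 955, 32, 224, 69, _, 708, 667, _, 110, _, _, 734]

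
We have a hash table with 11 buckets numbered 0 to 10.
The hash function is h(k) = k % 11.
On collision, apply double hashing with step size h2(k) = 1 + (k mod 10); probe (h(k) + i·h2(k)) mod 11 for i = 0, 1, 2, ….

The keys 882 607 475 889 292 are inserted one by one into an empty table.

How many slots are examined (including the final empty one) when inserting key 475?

882: h=2 -> slot 2
607: h=2, h2=8, probe 2,10 -> slot 10
475: h=2, h2=6, probe 2,8 -> slot 8
889: h=9 -> slot 9
292: h=6 -> slot 6
Table: [., ., 882, ., ., ., 292, ., 475, 889, 607]

2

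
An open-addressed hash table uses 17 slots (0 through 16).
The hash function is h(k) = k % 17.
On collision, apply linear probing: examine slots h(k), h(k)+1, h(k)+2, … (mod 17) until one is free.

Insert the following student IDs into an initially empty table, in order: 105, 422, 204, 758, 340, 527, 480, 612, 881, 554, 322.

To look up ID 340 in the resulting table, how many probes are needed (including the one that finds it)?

2

Insert 105: h=3, slot 3 empty → index 3.
Insert 422: h=14, slot 14 empty → index 14.
Insert 204: h=0, slot 0 empty → index 0.
Insert 758: h=10, slot 10 empty → index 10.
Insert 340: h=0, slot 0 occupied → index 1.
Insert 527: h=0, slots 0,1 occupied → index 2.
Insert 480: h=4, slot 4 empty → index 4.
Insert 612: h=0, slots 0,1,2,3,4 occupied → index 5.
Insert 881: h=14, slot 14 occupied → index 15.
Insert 554: h=10, slot 10 occupied → index 11.
Insert 322: h=16, slot 16 empty → index 16.
Table: [204, 340, 527, 105, 480, 612, —, —, —, —, 758, 554, —, —, 422, 881, 322]
Lookup 340: h=0, probe 0,1 → found at 1.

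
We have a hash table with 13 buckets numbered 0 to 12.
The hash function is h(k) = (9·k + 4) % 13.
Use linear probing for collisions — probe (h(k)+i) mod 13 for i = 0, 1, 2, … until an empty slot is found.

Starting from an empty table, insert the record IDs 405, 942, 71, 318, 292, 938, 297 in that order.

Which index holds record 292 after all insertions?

10

405 hashes to 9; slot 9 is free -> place at 9.
942 hashes to 6; slot 6 is free -> place at 6.
71 hashes to 6; 6 taken -> place at 7.
318 hashes to 6; 6,7 taken -> place at 8.
292 hashes to 6; 6,7,8,9 taken -> place at 10.
938 hashes to 9; 9,10 taken -> place at 11.
297 hashes to 12; slot 12 is free -> place at 12.
Table: [—, —, —, —, —, —, 942, 71, 318, 405, 292, 938, 297]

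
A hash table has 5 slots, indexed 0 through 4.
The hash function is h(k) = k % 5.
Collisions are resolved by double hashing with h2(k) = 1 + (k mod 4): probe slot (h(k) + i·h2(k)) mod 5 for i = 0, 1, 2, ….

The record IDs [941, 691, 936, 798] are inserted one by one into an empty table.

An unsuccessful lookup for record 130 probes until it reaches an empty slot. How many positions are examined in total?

4

941: h=1 → slot 1
691: h=1, h2=4, probe 1,0 → slot 0
936: h=1, h2=1, probe 1,2 → slot 2
798: h=3 → slot 3
Table: [691, 941, 936, 798, ∅]
Lookup 130: h=0, h2=3, probe 0,3,1,4 → slot 4 empty, not found.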